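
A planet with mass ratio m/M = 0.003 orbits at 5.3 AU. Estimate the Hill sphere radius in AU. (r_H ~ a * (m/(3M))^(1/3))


r_H = a * (m/3M)^(1/3) = 5.3 * (0.003/3)^(1/3) = 0.53

0.53 AU


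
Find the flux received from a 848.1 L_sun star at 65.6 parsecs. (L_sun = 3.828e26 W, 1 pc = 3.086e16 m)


F = L / (4*pi*d^2) = 3.247e+29 / (4*pi*(2.024e+18)^2) = 6.304e-09

6.304e-09 W/m^2


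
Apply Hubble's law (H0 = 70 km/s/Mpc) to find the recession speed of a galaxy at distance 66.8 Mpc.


v = H0 * d = 70 * 66.8 = 4676.0

4676.0 km/s


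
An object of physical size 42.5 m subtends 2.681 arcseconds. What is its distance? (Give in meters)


D = size / theta_rad, theta_rad = 2.681 * pi/(180*3600) = 1.300e-05, D = 3.270e+06

3.270e+06 m


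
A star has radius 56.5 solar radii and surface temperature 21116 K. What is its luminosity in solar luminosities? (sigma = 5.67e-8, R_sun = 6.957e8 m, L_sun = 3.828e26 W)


R = 56.5 * 6.957e8 m = 3.930705e+10 m. L = 4*pi*R^2*sigma*T^4 = 4*pi*(3.930705e+10)^2 * 5.67e-8 * 21116^4 = 2.188670773e+32 W. L/L_sun = 2.188670773e+32 / 3.828e26 = 571753.0756

571753.0756 L_sun


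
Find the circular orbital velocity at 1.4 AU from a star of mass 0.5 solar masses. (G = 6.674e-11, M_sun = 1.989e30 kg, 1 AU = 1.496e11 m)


v = sqrt(GM/r) = sqrt(6.674e-11 * 9.945e+29 / 2.094e+11) = 17801.8723

17801.8723 m/s


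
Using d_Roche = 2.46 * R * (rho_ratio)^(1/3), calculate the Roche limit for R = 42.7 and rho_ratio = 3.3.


d_Roche = 2.46 * 42.7 * 3.3^(1/3) = 156.3871

156.3871


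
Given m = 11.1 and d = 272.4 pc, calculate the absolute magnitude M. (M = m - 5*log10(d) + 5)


M = m - 5*log10(d) + 5 = 11.1 - 5*log10(272.4) + 5 = 3.924

3.924


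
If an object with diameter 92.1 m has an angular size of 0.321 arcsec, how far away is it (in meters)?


D = size / theta_rad, theta_rad = 0.321 * pi/(180*3600) = 1.556e-06, D = 5.918e+07

5.918e+07 m


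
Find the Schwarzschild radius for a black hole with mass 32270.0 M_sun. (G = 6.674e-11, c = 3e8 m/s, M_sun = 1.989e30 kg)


M = 32270.0 * 1.989e30 kg = 6.418503e+34 kg. rs = 2GM/c^2 = 2 * 6.674e-11 * 6.418503e+34 / (3e8)^2 = 9.519e+07

9.519e+07 m


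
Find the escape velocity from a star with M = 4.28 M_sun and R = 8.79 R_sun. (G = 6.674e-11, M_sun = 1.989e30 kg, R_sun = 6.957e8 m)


M = 4.28 * 1.989e30 kg = 8.51292e+30 kg; R = 8.79 * 6.957e8 m = 6.115203e+09 m. v_esc = sqrt(2GM/R) = sqrt(2 * 6.674e-11 * 8.51292e+30 / 6.115203e+09) = 431064.1799

431064.1799 m/s


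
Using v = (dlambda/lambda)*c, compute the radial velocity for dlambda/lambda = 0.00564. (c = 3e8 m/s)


v = (dlambda/lambda) * c = 0.00564 * 3e8 = 1.692e+06

1.692e+06 m/s


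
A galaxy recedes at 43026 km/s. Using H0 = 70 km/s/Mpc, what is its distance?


d = v / H0 = 43026 / 70 = 614.6571

614.6571 Mpc


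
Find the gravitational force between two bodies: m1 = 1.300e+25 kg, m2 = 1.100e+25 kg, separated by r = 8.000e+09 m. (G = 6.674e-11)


F = G*m1*m2/r^2 = 6.674e-11 * 1.300e+25 * 1.100e+25 / (8.000e+09)^2 = 6.674e-11 * 1.430e+50 / 6.400e+19 = 1.491e+20

1.491e+20 N


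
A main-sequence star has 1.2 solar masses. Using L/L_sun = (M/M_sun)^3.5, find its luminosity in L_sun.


L/L_sun = (M/M_sun)^3.5 = 1.2^3.5 = 1.8929

1.8929 L_sun


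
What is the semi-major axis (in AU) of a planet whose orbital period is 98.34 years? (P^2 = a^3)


a = P^(2/3) = 98.34^(2/3) = 21.3053

21.3053 AU


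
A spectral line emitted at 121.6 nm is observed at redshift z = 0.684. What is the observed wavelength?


lam_obs = lam_emit * (1 + z) = 121.6 * (1 + 0.684) = 204.7744

204.7744 nm


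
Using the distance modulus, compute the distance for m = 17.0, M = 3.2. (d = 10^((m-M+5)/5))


d = 10^((m - M + 5)/5) = 10^((17.0 - 3.2 + 5)/5) = 5754.3994

5754.3994 pc


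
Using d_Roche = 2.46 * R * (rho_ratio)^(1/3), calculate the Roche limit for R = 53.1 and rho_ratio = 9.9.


d_Roche = 2.46 * 53.1 * 9.9^(1/3) = 280.484

280.484


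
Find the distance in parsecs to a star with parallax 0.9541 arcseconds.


d = 1/p = 1/0.9541 = 1.0481

1.0481 pc


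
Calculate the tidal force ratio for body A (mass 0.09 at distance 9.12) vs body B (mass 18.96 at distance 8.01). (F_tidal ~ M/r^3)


Ratio = (M1/r1^3) / (M2/r2^3) = (0.09/9.12^3) / (18.96/8.01^3) = 0.0032

0.0032


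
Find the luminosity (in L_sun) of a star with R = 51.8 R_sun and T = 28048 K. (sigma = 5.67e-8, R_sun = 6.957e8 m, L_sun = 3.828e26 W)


R = 51.8 * 6.957e8 m = 3.603726e+10 m. L = 4*pi*R^2*sigma*T^4 = 4*pi*(3.603726e+10)^2 * 5.67e-8 * 28048^4 = 5.726694876e+32 W. L/L_sun = 5.726694876e+32 / 3.828e26 = 1.496e+06

1.496e+06 L_sun


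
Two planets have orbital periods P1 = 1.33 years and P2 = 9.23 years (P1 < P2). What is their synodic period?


1/P_syn = |1/P1 - 1/P2| = |1/1.33 - 1/9.23| => P_syn = 1.5539

1.5539 years


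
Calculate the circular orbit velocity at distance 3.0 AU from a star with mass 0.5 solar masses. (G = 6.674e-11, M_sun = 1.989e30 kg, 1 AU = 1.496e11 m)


v = sqrt(GM/r) = sqrt(6.674e-11 * 9.945e+29 / 4.488e+11) = 12160.9939

12160.9939 m/s


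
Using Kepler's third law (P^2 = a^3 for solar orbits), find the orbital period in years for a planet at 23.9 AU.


P = a^(3/2) = 23.9^1.5 = 116.8414

116.8414 years


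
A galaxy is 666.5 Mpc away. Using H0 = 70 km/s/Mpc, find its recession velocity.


v = H0 * d = 70 * 666.5 = 46655.0

46655.0 km/s


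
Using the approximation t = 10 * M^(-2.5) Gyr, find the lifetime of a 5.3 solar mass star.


t = 10 * M^(-2.5) = 10 * 5.3^(-2.5) = 0.1546

0.1546 Gyr


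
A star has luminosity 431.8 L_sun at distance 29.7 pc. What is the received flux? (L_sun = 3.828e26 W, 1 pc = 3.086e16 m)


F = L / (4*pi*d^2) = 1.653e+29 / (4*pi*(9.165e+17)^2) = 1.566e-08

1.566e-08 W/m^2


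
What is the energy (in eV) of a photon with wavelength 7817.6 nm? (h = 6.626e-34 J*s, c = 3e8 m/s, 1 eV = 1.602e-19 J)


E = hc/lambda = 6.626e-34 * 3e8 / 7.818e-06 = 2.543e-20 J = 0.1587 eV

0.1587 eV


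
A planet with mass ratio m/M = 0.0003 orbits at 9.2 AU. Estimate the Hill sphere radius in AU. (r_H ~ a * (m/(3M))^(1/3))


r_H = a * (m/3M)^(1/3) = 9.2 * (0.0003/3)^(1/3) = 0.427

0.427 AU


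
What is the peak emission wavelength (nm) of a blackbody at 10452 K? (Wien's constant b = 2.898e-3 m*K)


lam_max = b / T = 2.898e-3 / 10452 = 2.773e-07 m = 277.2675 nm

277.2675 nm


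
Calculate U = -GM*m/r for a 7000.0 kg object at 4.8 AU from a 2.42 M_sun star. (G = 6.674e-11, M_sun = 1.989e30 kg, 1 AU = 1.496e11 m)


M = 2.42 * 1.989e30 kg = 4.81338e+30 kg; r = 4.8 AU * 1.496e11 m/AU = 7.1808e+11 m. U = -GM*m/r = -(6.674e-11 * 4.81338e+30 * 7000.0) / 7.1808e+11 = -3.132e+12

-3.132e+12 J


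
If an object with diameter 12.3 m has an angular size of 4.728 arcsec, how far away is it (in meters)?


D = size / theta_rad, theta_rad = 4.728 * pi/(180*3600) = 2.292e-05, D = 536602.6051

536602.6051 m


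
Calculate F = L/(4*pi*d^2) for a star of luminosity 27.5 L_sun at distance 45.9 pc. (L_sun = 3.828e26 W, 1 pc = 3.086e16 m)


F = L / (4*pi*d^2) = 1.053e+28 / (4*pi*(1.416e+18)^2) = 4.175e-10

4.175e-10 W/m^2


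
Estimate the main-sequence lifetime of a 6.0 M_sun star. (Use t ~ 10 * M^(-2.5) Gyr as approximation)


t = 10 * M^(-2.5) = 10 * 6.0^(-2.5) = 0.1134

0.1134 Gyr


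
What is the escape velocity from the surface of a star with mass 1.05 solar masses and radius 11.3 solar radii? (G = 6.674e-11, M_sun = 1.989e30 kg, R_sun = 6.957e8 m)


M = 1.05 * 1.989e30 kg = 2.08845e+30 kg; R = 11.3 * 6.957e8 m = 7.86141e+09 m. v_esc = sqrt(2GM/R) = sqrt(2 * 6.674e-11 * 2.08845e+30 / 7.86141e+09) = 188308.4968

188308.4968 m/s


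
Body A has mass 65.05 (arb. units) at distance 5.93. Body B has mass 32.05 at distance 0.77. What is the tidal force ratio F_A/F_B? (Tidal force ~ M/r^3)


Ratio = (M1/r1^3) / (M2/r2^3) = (65.05/5.93^3) / (32.05/0.77^3) = 0.0044

0.0044


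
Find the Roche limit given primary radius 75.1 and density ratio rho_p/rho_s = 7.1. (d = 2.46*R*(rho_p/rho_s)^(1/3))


d_Roche = 2.46 * 75.1 * 7.1^(1/3) = 355.0813

355.0813


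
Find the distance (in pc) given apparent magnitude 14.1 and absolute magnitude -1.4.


d = 10^((m - M + 5)/5) = 10^((14.1 - -1.4 + 5)/5) = 12589.2541

12589.2541 pc


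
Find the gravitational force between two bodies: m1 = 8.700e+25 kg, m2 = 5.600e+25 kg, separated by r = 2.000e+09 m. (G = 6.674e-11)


F = G*m1*m2/r^2 = 6.674e-11 * 8.700e+25 * 5.600e+25 / (2.000e+09)^2 = 6.674e-11 * 4.872e+51 / 4.000e+18 = 8.129e+22

8.129e+22 N


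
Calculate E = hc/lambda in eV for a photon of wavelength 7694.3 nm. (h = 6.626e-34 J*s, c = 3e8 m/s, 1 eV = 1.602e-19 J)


E = hc/lambda = 6.626e-34 * 3e8 / 7.694e-06 = 2.583e-20 J = 0.1613 eV

0.1613 eV


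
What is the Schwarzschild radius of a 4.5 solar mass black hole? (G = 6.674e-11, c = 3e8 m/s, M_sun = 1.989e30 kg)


M = 4.5 * 1.989e30 kg = 8.9505e+30 kg. rs = 2GM/c^2 = 2 * 6.674e-11 * 8.9505e+30 / (3e8)^2 = 13274.586

13274.586 m


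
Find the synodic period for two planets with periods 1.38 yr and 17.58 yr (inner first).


1/P_syn = |1/P1 - 1/P2| = |1/1.38 - 1/17.58| => P_syn = 1.4976

1.4976 years


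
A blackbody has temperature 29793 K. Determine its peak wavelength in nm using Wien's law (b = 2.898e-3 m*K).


lam_max = b / T = 2.898e-3 / 29793 = 9.727e-08 m = 97.2712 nm

97.2712 nm


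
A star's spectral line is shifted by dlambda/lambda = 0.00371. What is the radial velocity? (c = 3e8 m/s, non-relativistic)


v = (dlambda/lambda) * c = 0.00371 * 3e8 = 1.113e+06

1.113e+06 m/s


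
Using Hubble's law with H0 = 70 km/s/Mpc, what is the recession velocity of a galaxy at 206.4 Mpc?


v = H0 * d = 70 * 206.4 = 14448.0

14448.0 km/s


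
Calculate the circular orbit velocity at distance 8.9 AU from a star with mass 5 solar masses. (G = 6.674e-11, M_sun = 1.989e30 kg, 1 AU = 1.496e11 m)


v = sqrt(GM/r) = sqrt(6.674e-11 * 9.945e+30 / 1.331e+12) = 22327.2222

22327.2222 m/s


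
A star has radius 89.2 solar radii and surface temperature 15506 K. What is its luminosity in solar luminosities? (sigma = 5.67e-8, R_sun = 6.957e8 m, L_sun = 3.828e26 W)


R = 89.2 * 6.957e8 m = 6.205644e+10 m. L = 4*pi*R^2*sigma*T^4 = 4*pi*(6.205644e+10)^2 * 5.67e-8 * 15506^4 = 1.58622853e+32 W. L/L_sun = 1.58622853e+32 / 3.828e26 = 414375.2691

414375.2691 L_sun


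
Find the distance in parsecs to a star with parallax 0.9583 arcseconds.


d = 1/p = 1/0.9583 = 1.0435

1.0435 pc


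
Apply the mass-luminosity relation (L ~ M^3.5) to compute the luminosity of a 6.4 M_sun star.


L/L_sun = (M/M_sun)^3.5 = 6.4^3.5 = 663.1777

663.1777 L_sun


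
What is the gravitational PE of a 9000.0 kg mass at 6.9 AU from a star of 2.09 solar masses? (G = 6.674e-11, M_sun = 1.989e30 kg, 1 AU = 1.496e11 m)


M = 2.09 * 1.989e30 kg = 4.15701e+30 kg; r = 6.9 AU * 1.496e11 m/AU = 1.03224e+12 m. U = -GM*m/r = -(6.674e-11 * 4.15701e+30 * 9000.0) / 1.03224e+12 = -2.419e+12

-2.419e+12 J


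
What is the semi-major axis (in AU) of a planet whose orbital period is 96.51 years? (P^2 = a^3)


a = P^(2/3) = 96.51^(2/3) = 21.0401

21.0401 AU


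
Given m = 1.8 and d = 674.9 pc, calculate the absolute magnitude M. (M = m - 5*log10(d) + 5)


M = m - 5*log10(d) + 5 = 1.8 - 5*log10(674.9) + 5 = -7.3462

-7.3462


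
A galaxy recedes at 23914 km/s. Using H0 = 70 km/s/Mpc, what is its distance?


d = v / H0 = 23914 / 70 = 341.6286

341.6286 Mpc


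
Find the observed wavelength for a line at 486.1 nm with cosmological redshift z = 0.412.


lam_obs = lam_emit * (1 + z) = 486.1 * (1 + 0.412) = 686.3732

686.3732 nm


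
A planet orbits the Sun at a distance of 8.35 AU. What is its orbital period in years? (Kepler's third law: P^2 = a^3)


P = a^(3/2) = 8.35^1.5 = 24.1285

24.1285 years


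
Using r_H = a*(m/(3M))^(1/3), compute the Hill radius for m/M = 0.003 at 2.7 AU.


r_H = a * (m/3M)^(1/3) = 2.7 * (0.003/3)^(1/3) = 0.27

0.27 AU


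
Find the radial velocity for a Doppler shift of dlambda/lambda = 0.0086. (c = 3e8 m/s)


v = (dlambda/lambda) * c = 0.0086 * 3e8 = 2.580e+06

2.580e+06 m/s


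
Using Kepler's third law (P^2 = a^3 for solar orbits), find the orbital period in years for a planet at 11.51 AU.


P = a^(3/2) = 11.51^1.5 = 39.0493

39.0493 years


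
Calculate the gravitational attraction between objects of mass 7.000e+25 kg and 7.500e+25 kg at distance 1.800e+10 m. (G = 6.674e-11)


F = G*m1*m2/r^2 = 6.674e-11 * 7.000e+25 * 7.500e+25 / (1.800e+10)^2 = 6.674e-11 * 5.250e+51 / 3.240e+20 = 1.081e+21

1.081e+21 N


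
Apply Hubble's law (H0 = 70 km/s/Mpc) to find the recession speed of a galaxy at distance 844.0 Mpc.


v = H0 * d = 70 * 844.0 = 59080.0

59080.0 km/s


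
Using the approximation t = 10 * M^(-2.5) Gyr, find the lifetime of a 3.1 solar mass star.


t = 10 * M^(-2.5) = 10 * 3.1^(-2.5) = 0.591

0.591 Gyr


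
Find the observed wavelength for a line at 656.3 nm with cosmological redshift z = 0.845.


lam_obs = lam_emit * (1 + z) = 656.3 * (1 + 0.845) = 1210.8735

1210.8735 nm


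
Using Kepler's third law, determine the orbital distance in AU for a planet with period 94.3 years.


a = P^(2/3) = 94.3^(2/3) = 20.7177

20.7177 AU


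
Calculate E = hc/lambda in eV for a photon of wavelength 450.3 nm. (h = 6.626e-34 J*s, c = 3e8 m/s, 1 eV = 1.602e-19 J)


E = hc/lambda = 6.626e-34 * 3e8 / 4.503e-07 = 4.414e-19 J = 2.7555 eV

2.7555 eV


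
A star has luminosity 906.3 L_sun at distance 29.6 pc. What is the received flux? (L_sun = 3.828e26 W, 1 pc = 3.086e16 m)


F = L / (4*pi*d^2) = 3.469e+29 / (4*pi*(9.135e+17)^2) = 3.309e-08

3.309e-08 W/m^2


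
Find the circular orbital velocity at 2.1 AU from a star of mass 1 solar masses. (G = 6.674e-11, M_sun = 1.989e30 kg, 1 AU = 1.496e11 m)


v = sqrt(GM/r) = sqrt(6.674e-11 * 1.989e+30 / 3.142e+11) = 20555.8315

20555.8315 m/s


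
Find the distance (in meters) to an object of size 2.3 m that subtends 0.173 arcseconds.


D = size / theta_rad, theta_rad = 0.173 * pi/(180*3600) = 8.387e-07, D = 2.742e+06

2.742e+06 m


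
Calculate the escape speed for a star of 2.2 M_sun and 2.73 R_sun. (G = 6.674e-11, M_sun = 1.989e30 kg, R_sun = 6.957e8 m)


M = 2.2 * 1.989e30 kg = 4.3758e+30 kg; R = 2.73 * 6.957e8 m = 1.899261e+09 m. v_esc = sqrt(2GM/R) = sqrt(2 * 6.674e-11 * 4.3758e+30 / 1.899261e+09) = 554554.8473

554554.8473 m/s


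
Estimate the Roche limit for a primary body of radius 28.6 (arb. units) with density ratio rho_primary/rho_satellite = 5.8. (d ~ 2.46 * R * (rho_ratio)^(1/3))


d_Roche = 2.46 * 28.6 * 5.8^(1/3) = 126.4088

126.4088


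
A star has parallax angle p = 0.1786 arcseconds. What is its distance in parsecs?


d = 1/p = 1/0.1786 = 5.5991

5.5991 pc


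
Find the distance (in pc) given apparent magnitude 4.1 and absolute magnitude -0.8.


d = 10^((m - M + 5)/5) = 10^((4.1 - -0.8 + 5)/5) = 95.4993

95.4993 pc


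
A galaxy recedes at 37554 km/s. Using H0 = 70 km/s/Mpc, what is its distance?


d = v / H0 = 37554 / 70 = 536.4857

536.4857 Mpc


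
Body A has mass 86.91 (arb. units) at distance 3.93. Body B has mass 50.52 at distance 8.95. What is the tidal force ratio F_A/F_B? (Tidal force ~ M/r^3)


Ratio = (M1/r1^3) / (M2/r2^3) = (86.91/3.93^3) / (50.52/8.95^3) = 20.3188

20.3188


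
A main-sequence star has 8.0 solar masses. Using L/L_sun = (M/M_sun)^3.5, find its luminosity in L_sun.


L/L_sun = (M/M_sun)^3.5 = 8.0^3.5 = 1448.1547

1448.1547 L_sun


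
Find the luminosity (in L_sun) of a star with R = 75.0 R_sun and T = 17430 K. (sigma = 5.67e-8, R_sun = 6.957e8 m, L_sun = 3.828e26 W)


R = 75.0 * 6.957e8 m = 5.21775e+10 m. L = 4*pi*R^2*sigma*T^4 = 4*pi*(5.21775e+10)^2 * 5.67e-8 * 17430^4 = 1.790395612e+32 W. L/L_sun = 1.790395612e+32 / 3.828e26 = 467710.4525

467710.4525 L_sun


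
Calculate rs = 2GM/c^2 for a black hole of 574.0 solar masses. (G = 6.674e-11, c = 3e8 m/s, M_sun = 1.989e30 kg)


M = 574.0 * 1.989e30 kg = 1.141686e+33 kg. rs = 2GM/c^2 = 2 * 6.674e-11 * 1.141686e+33 / (3e8)^2 = 1.693e+06

1.693e+06 m


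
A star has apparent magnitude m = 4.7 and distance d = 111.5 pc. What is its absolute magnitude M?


M = m - 5*log10(d) + 5 = 4.7 - 5*log10(111.5) + 5 = -0.5364

-0.5364


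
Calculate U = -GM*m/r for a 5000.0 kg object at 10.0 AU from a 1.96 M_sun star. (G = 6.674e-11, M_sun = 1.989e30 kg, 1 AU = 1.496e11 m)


M = 1.96 * 1.989e30 kg = 3.89844e+30 kg; r = 10.0 AU * 1.496e11 m/AU = 1.496e+12 m. U = -GM*m/r = -(6.674e-11 * 3.89844e+30 * 5000.0) / 1.496e+12 = -8.696e+11

-8.696e+11 J


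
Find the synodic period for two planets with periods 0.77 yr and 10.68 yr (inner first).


1/P_syn = |1/P1 - 1/P2| = |1/0.77 - 1/10.68| => P_syn = 0.8298

0.8298 years


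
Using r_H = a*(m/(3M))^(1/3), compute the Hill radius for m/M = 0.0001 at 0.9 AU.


r_H = a * (m/3M)^(1/3) = 0.9 * (0.0001/3)^(1/3) = 0.029

0.029 AU


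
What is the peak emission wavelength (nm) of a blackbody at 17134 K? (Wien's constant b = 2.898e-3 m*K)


lam_max = b / T = 2.898e-3 / 17134 = 1.691e-07 m = 169.1374 nm

169.1374 nm


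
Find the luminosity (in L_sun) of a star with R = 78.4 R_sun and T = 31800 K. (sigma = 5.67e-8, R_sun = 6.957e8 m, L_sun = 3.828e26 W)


R = 78.4 * 6.957e8 m = 5.454288e+10 m. L = 4*pi*R^2*sigma*T^4 = 4*pi*(5.454288e+10)^2 * 5.67e-8 * 31800^4 = 2.167591977e+33 W. L/L_sun = 2.167591977e+33 / 3.828e26 = 5.662e+06

5.662e+06 L_sun


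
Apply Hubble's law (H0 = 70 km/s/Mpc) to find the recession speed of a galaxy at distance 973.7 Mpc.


v = H0 * d = 70 * 973.7 = 68159.0

68159.0 km/s


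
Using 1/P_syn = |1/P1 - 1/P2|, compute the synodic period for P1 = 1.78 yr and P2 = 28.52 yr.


1/P_syn = |1/P1 - 1/P2| = |1/1.78 - 1/28.52| => P_syn = 1.8985

1.8985 years


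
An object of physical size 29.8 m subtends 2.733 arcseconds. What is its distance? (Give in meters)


D = size / theta_rad, theta_rad = 2.733 * pi/(180*3600) = 1.325e-05, D = 2.249e+06

2.249e+06 m


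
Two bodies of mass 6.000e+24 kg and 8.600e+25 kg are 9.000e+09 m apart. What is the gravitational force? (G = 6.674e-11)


F = G*m1*m2/r^2 = 6.674e-11 * 6.000e+24 * 8.600e+25 / (9.000e+09)^2 = 6.674e-11 * 5.160e+50 / 8.100e+19 = 4.252e+20

4.252e+20 N


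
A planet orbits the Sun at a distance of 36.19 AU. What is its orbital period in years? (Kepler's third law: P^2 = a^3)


P = a^(3/2) = 36.19^1.5 = 217.7123

217.7123 years


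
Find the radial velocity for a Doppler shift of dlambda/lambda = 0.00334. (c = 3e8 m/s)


v = (dlambda/lambda) * c = 0.00334 * 3e8 = 1.002e+06

1.002e+06 m/s


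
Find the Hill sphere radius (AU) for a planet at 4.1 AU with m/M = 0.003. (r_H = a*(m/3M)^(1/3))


r_H = a * (m/3M)^(1/3) = 4.1 * (0.003/3)^(1/3) = 0.41

0.41 AU


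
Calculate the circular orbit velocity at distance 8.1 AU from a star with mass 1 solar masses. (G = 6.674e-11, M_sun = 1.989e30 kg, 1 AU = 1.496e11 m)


v = sqrt(GM/r) = sqrt(6.674e-11 * 1.989e+30 / 1.212e+12) = 10466.5171

10466.5171 m/s


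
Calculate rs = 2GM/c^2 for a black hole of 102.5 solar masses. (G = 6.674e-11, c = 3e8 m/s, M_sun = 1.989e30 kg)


M = 102.5 * 1.989e30 kg = 2.038725e+32 kg. rs = 2GM/c^2 = 2 * 6.674e-11 * 2.038725e+32 / (3e8)^2 = 302365.57

302365.57 m


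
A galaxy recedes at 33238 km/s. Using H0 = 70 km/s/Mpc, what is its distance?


d = v / H0 = 33238 / 70 = 474.8286

474.8286 Mpc


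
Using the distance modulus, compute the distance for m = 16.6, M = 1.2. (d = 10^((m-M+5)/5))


d = 10^((m - M + 5)/5) = 10^((16.6 - 1.2 + 5)/5) = 12022.6443

12022.6443 pc


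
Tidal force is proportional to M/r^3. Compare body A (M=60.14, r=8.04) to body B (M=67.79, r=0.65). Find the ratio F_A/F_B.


Ratio = (M1/r1^3) / (M2/r2^3) = (60.14/8.04^3) / (67.79/0.65^3) = 4.688e-04

4.688e-04


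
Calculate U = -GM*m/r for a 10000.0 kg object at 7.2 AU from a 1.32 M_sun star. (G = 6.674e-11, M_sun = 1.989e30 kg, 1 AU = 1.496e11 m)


M = 1.32 * 1.989e30 kg = 2.62548e+30 kg; r = 7.2 AU * 1.496e11 m/AU = 1.07712e+12 m. U = -GM*m/r = -(6.674e-11 * 2.62548e+30 * 10000.0) / 1.07712e+12 = -1.627e+12

-1.627e+12 J


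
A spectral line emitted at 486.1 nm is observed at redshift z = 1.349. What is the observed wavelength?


lam_obs = lam_emit * (1 + z) = 486.1 * (1 + 1.349) = 1141.8489

1141.8489 nm


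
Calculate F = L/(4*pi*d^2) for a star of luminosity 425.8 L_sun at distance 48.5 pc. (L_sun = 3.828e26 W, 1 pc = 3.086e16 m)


F = L / (4*pi*d^2) = 1.630e+29 / (4*pi*(1.497e+18)^2) = 5.790e-09

5.790e-09 W/m^2


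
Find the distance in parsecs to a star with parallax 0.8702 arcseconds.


d = 1/p = 1/0.8702 = 1.1492

1.1492 pc


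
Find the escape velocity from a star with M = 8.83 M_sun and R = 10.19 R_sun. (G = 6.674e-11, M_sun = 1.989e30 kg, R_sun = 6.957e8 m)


M = 8.83 * 1.989e30 kg = 1.756287e+31 kg; R = 10.19 * 6.957e8 m = 7.089183e+09 m. v_esc = sqrt(2GM/R) = sqrt(2 * 6.674e-11 * 1.756287e+31 / 7.089183e+09) = 575052.8347

575052.8347 m/s


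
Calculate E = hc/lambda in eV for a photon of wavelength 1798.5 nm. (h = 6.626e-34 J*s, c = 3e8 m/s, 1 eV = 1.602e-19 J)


E = hc/lambda = 6.626e-34 * 3e8 / 1.799e-06 = 1.105e-19 J = 0.6899 eV

0.6899 eV


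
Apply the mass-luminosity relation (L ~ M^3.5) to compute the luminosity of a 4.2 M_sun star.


L/L_sun = (M/M_sun)^3.5 = 4.2^3.5 = 151.8352

151.8352 L_sun


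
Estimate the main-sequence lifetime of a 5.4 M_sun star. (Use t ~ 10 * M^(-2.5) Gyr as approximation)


t = 10 * M^(-2.5) = 10 * 5.4^(-2.5) = 0.1476

0.1476 Gyr


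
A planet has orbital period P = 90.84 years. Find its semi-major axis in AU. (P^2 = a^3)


a = P^(2/3) = 90.84^(2/3) = 20.2078

20.2078 AU


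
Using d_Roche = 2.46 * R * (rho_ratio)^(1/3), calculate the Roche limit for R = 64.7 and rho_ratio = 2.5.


d_Roche = 2.46 * 64.7 * 2.5^(1/3) = 216.0161

216.0161


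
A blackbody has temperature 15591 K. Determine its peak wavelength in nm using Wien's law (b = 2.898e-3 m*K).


lam_max = b / T = 2.898e-3 / 15591 = 1.859e-07 m = 185.8765 nm

185.8765 nm


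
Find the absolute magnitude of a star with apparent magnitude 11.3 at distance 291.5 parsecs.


M = m - 5*log10(d) + 5 = 11.3 - 5*log10(291.5) + 5 = 3.9768

3.9768


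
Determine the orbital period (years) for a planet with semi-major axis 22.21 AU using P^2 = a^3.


P = a^(3/2) = 22.21^1.5 = 104.6701

104.6701 years


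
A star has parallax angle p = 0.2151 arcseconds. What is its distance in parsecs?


d = 1/p = 1/0.2151 = 4.649

4.649 pc


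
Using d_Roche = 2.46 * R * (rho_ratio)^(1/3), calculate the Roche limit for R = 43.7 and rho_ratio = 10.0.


d_Roche = 2.46 * 43.7 * 10.0^(1/3) = 231.606

231.606


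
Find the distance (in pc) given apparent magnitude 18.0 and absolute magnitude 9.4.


d = 10^((m - M + 5)/5) = 10^((18.0 - 9.4 + 5)/5) = 524.8075

524.8075 pc


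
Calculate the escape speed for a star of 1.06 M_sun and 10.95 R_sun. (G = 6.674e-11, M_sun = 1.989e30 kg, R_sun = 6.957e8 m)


M = 1.06 * 1.989e30 kg = 2.10834e+30 kg; R = 10.95 * 6.957e8 m = 7.617915e+09 m. v_esc = sqrt(2GM/R) = sqrt(2 * 6.674e-11 * 2.10834e+30 / 7.617915e+09) = 192203.0884

192203.0884 m/s


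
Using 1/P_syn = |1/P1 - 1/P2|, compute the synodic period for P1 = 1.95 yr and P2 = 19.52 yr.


1/P_syn = |1/P1 - 1/P2| = |1/1.95 - 1/19.52| => P_syn = 2.1664

2.1664 years


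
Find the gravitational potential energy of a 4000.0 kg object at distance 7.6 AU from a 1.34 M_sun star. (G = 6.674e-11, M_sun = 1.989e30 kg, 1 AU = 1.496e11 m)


M = 1.34 * 1.989e30 kg = 2.66526e+30 kg; r = 7.6 AU * 1.496e11 m/AU = 1.13696e+12 m. U = -GM*m/r = -(6.674e-11 * 2.66526e+30 * 4000.0) / 1.13696e+12 = -6.258e+11

-6.258e+11 J


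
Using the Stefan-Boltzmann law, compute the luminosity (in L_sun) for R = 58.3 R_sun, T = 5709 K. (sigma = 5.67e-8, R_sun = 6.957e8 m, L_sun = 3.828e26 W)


R = 58.3 * 6.957e8 m = 4.055931e+10 m. L = 4*pi*R^2*sigma*T^4 = 4*pi*(4.055931e+10)^2 * 5.67e-8 * 5709^4 = 1.245128607e+30 W. L/L_sun = 1.245128607e+30 / 3.828e26 = 3252.6871

3252.6871 L_sun


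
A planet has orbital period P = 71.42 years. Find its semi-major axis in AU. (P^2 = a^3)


a = P^(2/3) = 71.42^(2/3) = 17.2139

17.2139 AU


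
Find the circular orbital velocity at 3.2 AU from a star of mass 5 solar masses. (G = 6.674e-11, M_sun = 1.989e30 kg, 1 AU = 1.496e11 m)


v = sqrt(GM/r) = sqrt(6.674e-11 * 9.945e+30 / 4.787e+11) = 37235.2873

37235.2873 m/s


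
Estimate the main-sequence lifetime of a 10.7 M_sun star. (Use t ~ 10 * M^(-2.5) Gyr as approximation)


t = 10 * M^(-2.5) = 10 * 10.7^(-2.5) = 0.0267

0.0267 Gyr


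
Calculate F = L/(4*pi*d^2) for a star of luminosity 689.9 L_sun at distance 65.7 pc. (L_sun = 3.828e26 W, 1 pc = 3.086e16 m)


F = L / (4*pi*d^2) = 2.641e+29 / (4*pi*(2.028e+18)^2) = 5.112e-09

5.112e-09 W/m^2


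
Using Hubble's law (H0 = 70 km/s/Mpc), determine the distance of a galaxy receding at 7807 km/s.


d = v / H0 = 7807 / 70 = 111.5286

111.5286 Mpc


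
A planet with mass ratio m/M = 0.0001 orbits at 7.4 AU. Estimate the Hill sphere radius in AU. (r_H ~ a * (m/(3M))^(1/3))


r_H = a * (m/3M)^(1/3) = 7.4 * (0.0001/3)^(1/3) = 0.2382

0.2382 AU


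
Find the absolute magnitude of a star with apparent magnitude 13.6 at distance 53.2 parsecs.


M = m - 5*log10(d) + 5 = 13.6 - 5*log10(53.2) + 5 = 9.9704

9.9704


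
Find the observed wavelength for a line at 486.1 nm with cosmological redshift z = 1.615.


lam_obs = lam_emit * (1 + z) = 486.1 * (1 + 1.615) = 1271.1515

1271.1515 nm


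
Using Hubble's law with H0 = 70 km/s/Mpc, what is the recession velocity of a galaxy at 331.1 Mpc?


v = H0 * d = 70 * 331.1 = 23177.0

23177.0 km/s


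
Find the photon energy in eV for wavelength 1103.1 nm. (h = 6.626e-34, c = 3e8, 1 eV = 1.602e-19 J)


E = hc/lambda = 6.626e-34 * 3e8 / 1.103e-06 = 1.802e-19 J = 1.1249 eV

1.1249 eV


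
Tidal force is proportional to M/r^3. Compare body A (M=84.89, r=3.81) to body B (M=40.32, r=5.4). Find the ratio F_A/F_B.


Ratio = (M1/r1^3) / (M2/r2^3) = (84.89/3.81^3) / (40.32/5.4^3) = 5.9944

5.9944


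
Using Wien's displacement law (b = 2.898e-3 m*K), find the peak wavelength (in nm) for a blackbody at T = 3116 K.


lam_max = b / T = 2.898e-3 / 3116 = 9.300e-07 m = 930.0385 nm

930.0385 nm


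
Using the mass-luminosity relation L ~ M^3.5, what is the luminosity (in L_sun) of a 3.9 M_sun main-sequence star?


L/L_sun = (M/M_sun)^3.5 = 3.9^3.5 = 117.1456

117.1456 L_sun


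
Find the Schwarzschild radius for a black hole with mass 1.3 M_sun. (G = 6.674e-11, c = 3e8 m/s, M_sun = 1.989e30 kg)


M = 1.3 * 1.989e30 kg = 2.5857e+30 kg. rs = 2GM/c^2 = 2 * 6.674e-11 * 2.5857e+30 / (3e8)^2 = 3834.8804

3834.8804 m


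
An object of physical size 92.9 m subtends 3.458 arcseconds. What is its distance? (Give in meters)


D = size / theta_rad, theta_rad = 3.458 * pi/(180*3600) = 1.676e-05, D = 5.541e+06

5.541e+06 m


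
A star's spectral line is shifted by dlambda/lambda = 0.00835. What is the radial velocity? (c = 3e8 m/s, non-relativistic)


v = (dlambda/lambda) * c = 0.00835 * 3e8 = 2.505e+06

2.505e+06 m/s


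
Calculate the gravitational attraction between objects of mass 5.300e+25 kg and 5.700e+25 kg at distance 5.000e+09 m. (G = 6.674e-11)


F = G*m1*m2/r^2 = 6.674e-11 * 5.300e+25 * 5.700e+25 / (5.000e+09)^2 = 6.674e-11 * 3.021e+51 / 2.500e+19 = 8.065e+21

8.065e+21 N


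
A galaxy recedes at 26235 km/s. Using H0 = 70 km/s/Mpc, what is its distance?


d = v / H0 = 26235 / 70 = 374.7857

374.7857 Mpc


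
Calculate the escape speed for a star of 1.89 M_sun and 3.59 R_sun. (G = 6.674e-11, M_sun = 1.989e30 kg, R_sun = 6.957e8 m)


M = 1.89 * 1.989e30 kg = 3.75921e+30 kg; R = 3.59 * 6.957e8 m = 2.497563e+09 m. v_esc = sqrt(2GM/R) = sqrt(2 * 6.674e-11 * 3.75921e+30 / 2.497563e+09) = 448227.1578

448227.1578 m/s


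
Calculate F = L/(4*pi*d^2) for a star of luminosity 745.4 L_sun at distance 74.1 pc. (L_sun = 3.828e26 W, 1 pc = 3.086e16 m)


F = L / (4*pi*d^2) = 2.853e+29 / (4*pi*(2.287e+18)^2) = 4.342e-09

4.342e-09 W/m^2


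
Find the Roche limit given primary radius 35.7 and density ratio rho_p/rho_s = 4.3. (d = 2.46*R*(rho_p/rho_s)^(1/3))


d_Roche = 2.46 * 35.7 * 4.3^(1/3) = 142.8103

142.8103


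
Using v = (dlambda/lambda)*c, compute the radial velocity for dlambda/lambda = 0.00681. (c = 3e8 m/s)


v = (dlambda/lambda) * c = 0.00681 * 3e8 = 2.043e+06

2.043e+06 m/s


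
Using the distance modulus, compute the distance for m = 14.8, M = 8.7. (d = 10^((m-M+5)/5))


d = 10^((m - M + 5)/5) = 10^((14.8 - 8.7 + 5)/5) = 165.9587

165.9587 pc


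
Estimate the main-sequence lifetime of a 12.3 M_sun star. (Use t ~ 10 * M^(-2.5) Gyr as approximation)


t = 10 * M^(-2.5) = 10 * 12.3^(-2.5) = 0.0188

0.0188 Gyr


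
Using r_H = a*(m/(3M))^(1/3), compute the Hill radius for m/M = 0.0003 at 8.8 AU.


r_H = a * (m/3M)^(1/3) = 8.8 * (0.0003/3)^(1/3) = 0.4085

0.4085 AU


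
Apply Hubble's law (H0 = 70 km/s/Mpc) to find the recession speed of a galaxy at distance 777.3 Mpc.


v = H0 * d = 70 * 777.3 = 54411.0

54411.0 km/s


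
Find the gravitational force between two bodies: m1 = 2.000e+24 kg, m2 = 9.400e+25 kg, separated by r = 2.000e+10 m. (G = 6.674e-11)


F = G*m1*m2/r^2 = 6.674e-11 * 2.000e+24 * 9.400e+25 / (2.000e+10)^2 = 6.674e-11 * 1.880e+50 / 4.000e+20 = 3.137e+19

3.137e+19 N


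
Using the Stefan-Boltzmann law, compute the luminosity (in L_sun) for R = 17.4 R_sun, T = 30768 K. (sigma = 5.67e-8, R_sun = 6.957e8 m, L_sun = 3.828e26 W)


R = 17.4 * 6.957e8 m = 1.210518e+10 m. L = 4*pi*R^2*sigma*T^4 = 4*pi*(1.210518e+10)^2 * 5.67e-8 * 30768^4 = 9.356910895e+31 W. L/L_sun = 9.356910895e+31 / 3.828e26 = 244433.409

244433.409 L_sun


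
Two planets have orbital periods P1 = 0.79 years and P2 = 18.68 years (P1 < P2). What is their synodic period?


1/P_syn = |1/P1 - 1/P2| = |1/0.79 - 1/18.68| => P_syn = 0.8249

0.8249 years


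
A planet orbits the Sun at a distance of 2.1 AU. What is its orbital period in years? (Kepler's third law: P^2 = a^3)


P = a^(3/2) = 2.1^1.5 = 3.0432

3.0432 years


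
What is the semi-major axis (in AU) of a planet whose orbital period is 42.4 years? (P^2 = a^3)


a = P^(2/3) = 42.4^(2/3) = 12.1594

12.1594 AU


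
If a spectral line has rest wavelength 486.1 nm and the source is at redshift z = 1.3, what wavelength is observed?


lam_obs = lam_emit * (1 + z) = 486.1 * (1 + 1.3) = 1118.03

1118.03 nm


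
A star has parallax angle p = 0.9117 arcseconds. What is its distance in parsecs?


d = 1/p = 1/0.9117 = 1.0969

1.0969 pc


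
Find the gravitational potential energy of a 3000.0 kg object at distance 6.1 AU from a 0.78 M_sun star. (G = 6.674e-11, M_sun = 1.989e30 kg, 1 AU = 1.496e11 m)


M = 0.78 * 1.989e30 kg = 1.55142e+30 kg; r = 6.1 AU * 1.496e11 m/AU = 9.1256e+11 m. U = -GM*m/r = -(6.674e-11 * 1.55142e+30 * 3000.0) / 9.1256e+11 = -3.404e+11

-3.404e+11 J


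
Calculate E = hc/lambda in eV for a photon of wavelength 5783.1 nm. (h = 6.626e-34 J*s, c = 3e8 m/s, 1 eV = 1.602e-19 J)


E = hc/lambda = 6.626e-34 * 3e8 / 5.783e-06 = 3.437e-20 J = 0.2146 eV

0.2146 eV


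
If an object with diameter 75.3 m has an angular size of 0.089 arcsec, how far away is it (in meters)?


D = size / theta_rad, theta_rad = 0.089 * pi/(180*3600) = 4.315e-07, D = 1.745e+08

1.745e+08 m


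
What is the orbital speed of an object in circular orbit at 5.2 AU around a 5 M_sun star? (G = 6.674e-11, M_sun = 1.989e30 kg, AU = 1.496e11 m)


v = sqrt(GM/r) = sqrt(6.674e-11 * 9.945e+30 / 7.779e+11) = 29209.7625

29209.7625 m/s


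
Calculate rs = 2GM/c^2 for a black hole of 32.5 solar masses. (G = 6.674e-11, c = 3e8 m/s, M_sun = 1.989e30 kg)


M = 32.5 * 1.989e30 kg = 6.46425e+31 kg. rs = 2GM/c^2 = 2 * 6.674e-11 * 6.46425e+31 / (3e8)^2 = 95872.01

95872.01 m


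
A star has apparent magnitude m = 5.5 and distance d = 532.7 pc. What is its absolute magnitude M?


M = m - 5*log10(d) + 5 = 5.5 - 5*log10(532.7) + 5 = -3.1324

-3.1324


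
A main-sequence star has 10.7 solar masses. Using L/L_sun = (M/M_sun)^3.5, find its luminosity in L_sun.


L/L_sun = (M/M_sun)^3.5 = 10.7^3.5 = 4007.2203

4007.2203 L_sun


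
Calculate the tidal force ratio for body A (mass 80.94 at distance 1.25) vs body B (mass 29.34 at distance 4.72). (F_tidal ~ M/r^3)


Ratio = (M1/r1^3) / (M2/r2^3) = (80.94/1.25^3) / (29.34/4.72^3) = 148.5248

148.5248


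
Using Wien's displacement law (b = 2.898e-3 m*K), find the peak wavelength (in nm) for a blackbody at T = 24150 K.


lam_max = b / T = 2.898e-3 / 24150 = 1.200e-07 m = 120.0 nm

120.0 nm


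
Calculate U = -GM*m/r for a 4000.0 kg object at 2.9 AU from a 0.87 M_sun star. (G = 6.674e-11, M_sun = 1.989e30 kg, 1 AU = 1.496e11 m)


M = 0.87 * 1.989e30 kg = 1.73043e+30 kg; r = 2.9 AU * 1.496e11 m/AU = 4.3384e+11 m. U = -GM*m/r = -(6.674e-11 * 1.73043e+30 * 4000.0) / 4.3384e+11 = -1.065e+12

-1.065e+12 J


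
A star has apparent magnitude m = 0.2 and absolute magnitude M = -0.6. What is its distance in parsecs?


d = 10^((m - M + 5)/5) = 10^((0.2 - -0.6 + 5)/5) = 14.4544

14.4544 pc


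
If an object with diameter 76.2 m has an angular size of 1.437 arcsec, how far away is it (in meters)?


D = size / theta_rad, theta_rad = 1.437 * pi/(180*3600) = 6.967e-06, D = 1.094e+07

1.094e+07 m


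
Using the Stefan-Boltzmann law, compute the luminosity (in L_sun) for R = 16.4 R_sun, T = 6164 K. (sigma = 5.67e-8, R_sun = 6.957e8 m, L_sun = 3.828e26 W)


R = 16.4 * 6.957e8 m = 1.140948e+10 m. L = 4*pi*R^2*sigma*T^4 = 4*pi*(1.140948e+10)^2 * 5.67e-8 * 6164^4 = 1.338983255e+29 W. L/L_sun = 1.338983255e+29 / 3.828e26 = 349.7866

349.7866 L_sun


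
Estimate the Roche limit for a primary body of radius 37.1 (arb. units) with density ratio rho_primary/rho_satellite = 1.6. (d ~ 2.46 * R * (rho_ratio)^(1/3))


d_Roche = 2.46 * 37.1 * 1.6^(1/3) = 106.7454

106.7454


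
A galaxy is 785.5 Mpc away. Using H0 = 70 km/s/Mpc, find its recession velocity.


v = H0 * d = 70 * 785.5 = 54985.0

54985.0 km/s


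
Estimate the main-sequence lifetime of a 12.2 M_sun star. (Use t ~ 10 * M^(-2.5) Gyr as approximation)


t = 10 * M^(-2.5) = 10 * 12.2^(-2.5) = 0.0192

0.0192 Gyr


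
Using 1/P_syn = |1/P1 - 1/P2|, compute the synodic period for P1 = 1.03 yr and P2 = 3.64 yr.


1/P_syn = |1/P1 - 1/P2| = |1/1.03 - 1/3.64| => P_syn = 1.4365

1.4365 years


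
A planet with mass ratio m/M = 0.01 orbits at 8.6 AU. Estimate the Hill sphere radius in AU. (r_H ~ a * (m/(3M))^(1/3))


r_H = a * (m/3M)^(1/3) = 8.6 * (0.01/3)^(1/3) = 1.2847

1.2847 AU


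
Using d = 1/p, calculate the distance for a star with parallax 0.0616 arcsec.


d = 1/p = 1/0.0616 = 16.2338

16.2338 pc


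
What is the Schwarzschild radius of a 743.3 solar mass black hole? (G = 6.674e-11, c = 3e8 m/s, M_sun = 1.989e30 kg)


M = 743.3 * 1.989e30 kg = 1.4784237e+33 kg. rs = 2GM/c^2 = 2 * 6.674e-11 * 1.4784237e+33 / (3e8)^2 = 2.193e+06

2.193e+06 m


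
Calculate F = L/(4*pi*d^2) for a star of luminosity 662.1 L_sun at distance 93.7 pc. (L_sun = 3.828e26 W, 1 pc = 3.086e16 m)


F = L / (4*pi*d^2) = 2.535e+29 / (4*pi*(2.892e+18)^2) = 2.412e-09

2.412e-09 W/m^2


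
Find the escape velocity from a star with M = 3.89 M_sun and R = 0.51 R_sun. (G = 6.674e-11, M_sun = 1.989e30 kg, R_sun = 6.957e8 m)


M = 3.89 * 1.989e30 kg = 7.73721e+30 kg; R = 0.51 * 6.957e8 m = 3.54807e+08 m. v_esc = sqrt(2GM/R) = sqrt(2 * 6.674e-11 * 7.73721e+30 / 3.54807e+08) = 1.706e+06

1.706e+06 m/s


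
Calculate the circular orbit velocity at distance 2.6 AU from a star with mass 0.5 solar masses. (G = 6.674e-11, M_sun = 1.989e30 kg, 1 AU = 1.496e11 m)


v = sqrt(GM/r) = sqrt(6.674e-11 * 9.945e+29 / 3.890e+11) = 13063.0029

13063.0029 m/s


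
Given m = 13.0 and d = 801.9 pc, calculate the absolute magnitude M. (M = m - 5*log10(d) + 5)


M = m - 5*log10(d) + 5 = 13.0 - 5*log10(801.9) + 5 = 3.4794

3.4794


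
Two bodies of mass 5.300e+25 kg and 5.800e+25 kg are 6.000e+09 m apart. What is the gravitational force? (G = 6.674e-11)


F = G*m1*m2/r^2 = 6.674e-11 * 5.300e+25 * 5.800e+25 / (6.000e+09)^2 = 6.674e-11 * 3.074e+51 / 3.600e+19 = 5.699e+21

5.699e+21 N


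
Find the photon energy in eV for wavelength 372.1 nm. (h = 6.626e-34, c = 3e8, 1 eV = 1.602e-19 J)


E = hc/lambda = 6.626e-34 * 3e8 / 3.721e-07 = 5.342e-19 J = 3.3347 eV

3.3347 eV


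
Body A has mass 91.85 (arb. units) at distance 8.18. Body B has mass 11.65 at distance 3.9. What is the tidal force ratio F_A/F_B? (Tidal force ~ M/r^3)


Ratio = (M1/r1^3) / (M2/r2^3) = (91.85/8.18^3) / (11.65/3.9^3) = 0.8545

0.8545


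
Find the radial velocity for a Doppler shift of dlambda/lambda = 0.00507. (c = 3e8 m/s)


v = (dlambda/lambda) * c = 0.00507 * 3e8 = 1.521e+06

1.521e+06 m/s


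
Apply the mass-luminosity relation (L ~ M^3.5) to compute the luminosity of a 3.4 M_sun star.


L/L_sun = (M/M_sun)^3.5 = 3.4^3.5 = 72.473

72.473 L_sun


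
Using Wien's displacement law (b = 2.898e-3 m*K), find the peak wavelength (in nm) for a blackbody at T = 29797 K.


lam_max = b / T = 2.898e-3 / 29797 = 9.726e-08 m = 97.2581 nm

97.2581 nm


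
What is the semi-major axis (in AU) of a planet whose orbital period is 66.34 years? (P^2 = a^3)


a = P^(2/3) = 66.34^(2/3) = 16.3877

16.3877 AU


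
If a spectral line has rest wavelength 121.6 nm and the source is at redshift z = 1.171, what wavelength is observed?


lam_obs = lam_emit * (1 + z) = 121.6 * (1 + 1.171) = 263.9936

263.9936 nm


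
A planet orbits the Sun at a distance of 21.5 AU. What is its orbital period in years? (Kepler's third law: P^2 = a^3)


P = a^(3/2) = 21.5^1.5 = 99.6914

99.6914 years


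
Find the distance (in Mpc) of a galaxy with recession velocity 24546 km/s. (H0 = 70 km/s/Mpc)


d = v / H0 = 24546 / 70 = 350.6571

350.6571 Mpc


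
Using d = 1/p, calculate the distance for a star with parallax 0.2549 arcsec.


d = 1/p = 1/0.2549 = 3.9231

3.9231 pc


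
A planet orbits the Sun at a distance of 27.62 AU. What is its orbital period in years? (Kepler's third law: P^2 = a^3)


P = a^(3/2) = 27.62^1.5 = 145.1562

145.1562 years


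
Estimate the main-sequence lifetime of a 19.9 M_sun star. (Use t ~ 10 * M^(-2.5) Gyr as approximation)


t = 10 * M^(-2.5) = 10 * 19.9^(-2.5) = 0.0057

0.0057 Gyr


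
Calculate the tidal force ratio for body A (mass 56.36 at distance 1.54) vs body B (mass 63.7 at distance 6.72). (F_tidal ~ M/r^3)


Ratio = (M1/r1^3) / (M2/r2^3) = (56.36/1.54^3) / (63.7/6.72^3) = 73.5152

73.5152


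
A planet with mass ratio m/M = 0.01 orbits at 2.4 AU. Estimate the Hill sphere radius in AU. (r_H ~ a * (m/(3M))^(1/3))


r_H = a * (m/3M)^(1/3) = 2.4 * (0.01/3)^(1/3) = 0.3585

0.3585 AU


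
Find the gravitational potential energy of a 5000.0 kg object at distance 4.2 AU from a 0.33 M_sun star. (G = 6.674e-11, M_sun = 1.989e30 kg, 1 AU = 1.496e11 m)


M = 0.33 * 1.989e30 kg = 6.5637e+29 kg; r = 4.2 AU * 1.496e11 m/AU = 6.2832e+11 m. U = -GM*m/r = -(6.674e-11 * 6.5637e+29 * 5000.0) / 6.2832e+11 = -3.486e+11

-3.486e+11 J


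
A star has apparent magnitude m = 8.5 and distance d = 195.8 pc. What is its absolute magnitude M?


M = m - 5*log10(d) + 5 = 8.5 - 5*log10(195.8) + 5 = 2.0409

2.0409
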